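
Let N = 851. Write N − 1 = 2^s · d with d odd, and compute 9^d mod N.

851 − 1 = 850 = 2^1 · 425, so d = 425.
9^1 ≡ 9 (mod 851)
9^2 ≡ 9^2 = 81 ≡ 81 (mod 851)
9^4 ≡ 81^2 = 6561 ≡ 604 (mod 851)
9^8 ≡ 604^2 = 364816 ≡ 588 (mod 851)
9^16 ≡ 588^2 = 345744 ≡ 238 (mod 851)
9^32 ≡ 238^2 = 56644 ≡ 478 (mod 851)
9^64 ≡ 478^2 = 228484 ≡ 416 (mod 851)
9^128 ≡ 416^2 = 173056 ≡ 303 (mod 851)
9^256 ≡ 303^2 = 91809 ≡ 752 (mod 851)
425 = 256 + 128 + 32 + 8 + 1 in binary powers of 2.
So 9^425 ≡ 752 · 303 · 478 · 588 · 9 ≡ 303 (mod 851).
Squaring chain: 303; never reaches −1, so base 9 is a Miller–Rabin witness that 851 is composite.

303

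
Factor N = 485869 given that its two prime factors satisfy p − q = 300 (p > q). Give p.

863

Since p = q + 300, we have 485869 = q(q + 300), so q² + 300q − 485869 = 0.
Discriminant: 300² + 4·485869 = 90000 + 1943476 = 2033476; √2033476 = 1426.
q = (−300 + 1426)/2 = 563, and p = q + 300 = 863.
Check: 563 · 863 = 485869.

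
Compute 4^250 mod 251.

1

4^1 ≡ 4 (mod 251)
4^2 ≡ 4^2 = 16 ≡ 16 (mod 251)
4^4 ≡ 16^2 = 256 ≡ 5 (mod 251)
4^8 ≡ 5^2 = 25 ≡ 25 (mod 251)
4^16 ≡ 25^2 = 625 ≡ 123 (mod 251)
4^32 ≡ 123^2 = 15129 ≡ 69 (mod 251)
4^64 ≡ 69^2 = 4761 ≡ 243 (mod 251)
4^128 ≡ 243^2 = 59049 ≡ 64 (mod 251)
250 = 128 + 64 + 32 + 16 + 8 + 2 in binary powers of 2.
So 4^250 ≡ 64 · 243 · 69 · 123 · 25 · 16 ≡ 1 (mod 251).
Since the result is 1, base 4 gives no evidence that 251 is composite.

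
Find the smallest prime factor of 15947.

15947 is odd.
Digit sum 26, not divisible by 3.
Ends in 7: not divisible by 5.
7: 15947 = 7·2278 + 1
11: 15947 = 11·1449 + 8
13: 15947 = 13·1226 + 9
17: 15947 = 17·938 + 1
19: 15947 = 19·839 + 6
23: 15947 = 23·693 + 8
29: 15947 = 29·549 + 26
31: 15947 = 31·514 + 13
37: 15947 = 37·431

37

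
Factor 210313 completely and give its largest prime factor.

73

210313 = 43 · 4891
4891 = 67 · 73
73 is prime.
So 210313 = 43 · 67 · 73; the largest prime factor is 73.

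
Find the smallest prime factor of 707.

707 is odd.
Digit sum 14, not divisible by 3.
Ends in 7: not divisible by 5.
7: 707 = 7·101

7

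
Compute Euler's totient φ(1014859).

Factor: 1014859 = 59 · 103 · 167.
φ(1014859) = (59−1) · (103−1) · (167−1) = 58 · 102 · 166 = 982056.

982056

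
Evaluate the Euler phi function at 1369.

1332

Factor: 1369 = 37^2.
φ(1369) = 37^1·(37−1) = 1332.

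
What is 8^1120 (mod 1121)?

638

8^1 ≡ 8 (mod 1121)
8^2 ≡ 8^2 = 64 ≡ 64 (mod 1121)
8^4 ≡ 64^2 = 4096 ≡ 733 (mod 1121)
8^8 ≡ 733^2 = 537289 ≡ 330 (mod 1121)
8^16 ≡ 330^2 = 108900 ≡ 163 (mod 1121)
8^32 ≡ 163^2 = 26569 ≡ 786 (mod 1121)
8^64 ≡ 786^2 = 617796 ≡ 125 (mod 1121)
8^128 ≡ 125^2 = 15625 ≡ 1052 (mod 1121)
8^256 ≡ 1052^2 = 1106704 ≡ 277 (mod 1121)
8^512 ≡ 277^2 = 76729 ≡ 501 (mod 1121)
8^1024 ≡ 501^2 = 251001 ≡ 1018 (mod 1121)
1120 = 1024 + 64 + 32 in binary powers of 2.
So 8^1120 ≡ 1018 · 125 · 786 ≡ 638 (mod 1121).
Since 638 ≠ 1, base 8 is a Fermat witness: 1121 is composite.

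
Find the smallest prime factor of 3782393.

3782393 is odd.
Digit sum 35, not divisible by 3.
Ends in 3: not divisible by 5.
7: 3782393 = 7·540341 + 6
11: 3782393 = 11·343853 + 10
13: 3782393 = 13·290953 + 4
17: 3782393 = 17·222493 + 12
19: 3782393 = 19·199073 + 6
23: 3782393 = 23·164451 + 20
29: 3782393 = 29·130427 + 10
31: 3782393 = 31·122012 + 21
37: 3782393 = 37·102226 + 31
41: 3782393 = 41·92253 + 20
43: 3782393 = 43·87962 + 27
47: 3782393 = 47·80476 + 21
53: 3782393 = 53·71365 + 48
59: 3782393 = 59·64108 + 21
61: 3782393 = 61·62006 + 27
67: 3782393 = 67·56453 + 42
71: 3782393 = 71·53273 + 10
73: 3782393 = 73·51813 + 44
79: 3782393 = 79·47878 + 31
83: 3782393 = 83·45571

83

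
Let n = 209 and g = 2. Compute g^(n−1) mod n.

2^1 ≡ 2 (mod 209)
2^2 ≡ 2^2 = 4 ≡ 4 (mod 209)
2^4 ≡ 4^2 = 16 ≡ 16 (mod 209)
2^8 ≡ 16^2 = 256 ≡ 47 (mod 209)
2^16 ≡ 47^2 = 2209 ≡ 119 (mod 209)
2^32 ≡ 119^2 = 14161 ≡ 158 (mod 209)
2^64 ≡ 158^2 = 24964 ≡ 93 (mod 209)
2^128 ≡ 93^2 = 8649 ≡ 80 (mod 209)
208 = 128 + 64 + 16 in binary powers of 2.
So 2^208 ≡ 80 · 93 · 119 ≡ 36 (mod 209).
Since 36 ≠ 1, base 2 is a Fermat witness: 209 is composite.

36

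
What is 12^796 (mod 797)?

12^1 ≡ 12 (mod 797)
12^2 ≡ 12^2 = 144 ≡ 144 (mod 797)
12^4 ≡ 144^2 = 20736 ≡ 14 (mod 797)
12^8 ≡ 14^2 = 196 ≡ 196 (mod 797)
12^16 ≡ 196^2 = 38416 ≡ 160 (mod 797)
12^32 ≡ 160^2 = 25600 ≡ 96 (mod 797)
12^64 ≡ 96^2 = 9216 ≡ 449 (mod 797)
12^128 ≡ 449^2 = 201601 ≡ 757 (mod 797)
12^256 ≡ 757^2 = 573049 ≡ 6 (mod 797)
12^512 ≡ 6^2 = 36 ≡ 36 (mod 797)
796 = 512 + 256 + 16 + 8 + 4 in binary powers of 2.
So 12^796 ≡ 36 · 6 · 160 · 196 · 14 ≡ 1 (mod 797).
Since the result is 1, base 12 gives no evidence that 797 is composite.

1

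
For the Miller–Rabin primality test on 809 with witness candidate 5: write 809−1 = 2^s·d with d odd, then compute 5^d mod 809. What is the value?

809 − 1 = 808 = 2^3 · 101, so d = 101.
5^1 ≡ 5 (mod 809)
5^2 ≡ 5^2 = 25 ≡ 25 (mod 809)
5^4 ≡ 25^2 = 625 ≡ 625 (mod 809)
5^8 ≡ 625^2 = 390625 ≡ 687 (mod 809)
5^16 ≡ 687^2 = 471969 ≡ 322 (mod 809)
5^32 ≡ 322^2 = 103684 ≡ 132 (mod 809)
5^64 ≡ 132^2 = 17424 ≡ 435 (mod 809)
101 = 64 + 32 + 4 + 1 in binary powers of 2.
So 5^101 ≡ 435 · 132 · 625 · 5 ≡ 491 (mod 809).
Squaring chain: 491 → 808 → 1; reaches −1, so base 5 does not prove 809 composite.

491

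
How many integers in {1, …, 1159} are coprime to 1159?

Factor: 1159 = 19 · 61.
φ(1159) = (19−1) · (61−1) = 18 · 60 = 1080.

1080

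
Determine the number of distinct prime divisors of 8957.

8957 = 13^2 · 53
8957 = 13^2 · 53, which has 2 distinct prime factors.

2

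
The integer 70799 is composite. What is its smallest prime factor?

70799 is odd.
Digit sum 32, not divisible by 3.
Ends in 9: not divisible by 5.
7: 70799 = 7·10114 + 1
11: 70799 = 11·6436 + 3
13: 70799 = 13·5446 + 1
17: 70799 = 17·4164 + 11
19: 70799 = 19·3726 + 5
23: 70799 = 23·3078 + 5
29: 70799 = 29·2441 + 10
31: 70799 = 31·2283 + 26
37: 70799 = 37·1913 + 18
41: 70799 = 41·1726 + 33
43: 70799 = 43·1646 + 21
47: 70799 = 47·1506 + 17
53: 70799 = 53·1335 + 44
59: 70799 = 59·1199 + 58
61: 70799 = 61·1160 + 39
67: 70799 = 67·1056 + 47
71: 70799 = 71·997 + 12
73: 70799 = 73·969 + 62
79: 70799 = 79·896 + 15
83: 70799 = 83·853

83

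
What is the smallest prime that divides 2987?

2987 is odd.
Digit sum 26, not divisible by 3.
Ends in 7: not divisible by 5.
7: 2987 = 7·426 + 5
11: 2987 = 11·271 + 6
13: 2987 = 13·229 + 10
17: 2987 = 17·175 + 12
19: 2987 = 19·157 + 4
23: 2987 = 23·129 + 20
29: 2987 = 29·103

29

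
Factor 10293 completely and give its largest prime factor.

10293 = 3 · 3431
3431 = 47 · 73
73 is prime.
So 10293 = 3 · 47 · 73; the largest prime factor is 73.

73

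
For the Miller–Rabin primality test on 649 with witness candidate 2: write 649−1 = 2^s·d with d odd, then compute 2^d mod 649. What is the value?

519

649 − 1 = 648 = 2^3 · 81, so d = 81.
2^1 ≡ 2 (mod 649)
2^2 ≡ 2^2 = 4 ≡ 4 (mod 649)
2^4 ≡ 4^2 = 16 ≡ 16 (mod 649)
2^8 ≡ 16^2 = 256 ≡ 256 (mod 649)
2^16 ≡ 256^2 = 65536 ≡ 636 (mod 649)
2^32 ≡ 636^2 = 404496 ≡ 169 (mod 649)
2^64 ≡ 169^2 = 28561 ≡ 5 (mod 649)
81 = 64 + 16 + 1 in binary powers of 2.
So 2^81 ≡ 5 · 636 · 2 ≡ 519 (mod 649).
Squaring chain: 519 → 26 → 27; never reaches −1, so base 2 is a Miller–Rabin witness that 649 is composite.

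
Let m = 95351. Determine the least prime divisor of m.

95351 is odd.
Digit sum 23, not divisible by 3.
Ends in 1: not divisible by 5.
7: 95351 = 7·13621 + 4
11: 95351 = 11·8668 + 3
13: 95351 = 13·7334 + 9
17: 95351 = 17·5608 + 15
19: 95351 = 19·5018 + 9
23: 95351 = 23·4145 + 16
29: 95351 = 29·3287 + 28
31: 95351 = 31·3075 + 26
37: 95351 = 37·2577 + 2
41: 95351 = 41·2325 + 26
43: 95351 = 43·2217 + 20
47: 95351 = 47·2028 + 35
53: 95351 = 53·1799 + 4
59: 95351 = 59·1616 + 7
61: 95351 = 61·1563 + 8
67: 95351 = 67·1423 + 10
71: 95351 = 71·1342 + 69
73: 95351 = 73·1306 + 13
79: 95351 = 79·1206 + 77
83: 95351 = 83·1148 + 67
89: 95351 = 89·1071 + 32
97: 95351 = 97·983

97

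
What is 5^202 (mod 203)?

23

5^1 ≡ 5 (mod 203)
5^2 ≡ 5^2 = 25 ≡ 25 (mod 203)
5^4 ≡ 25^2 = 625 ≡ 16 (mod 203)
5^8 ≡ 16^2 = 256 ≡ 53 (mod 203)
5^16 ≡ 53^2 = 2809 ≡ 170 (mod 203)
5^32 ≡ 170^2 = 28900 ≡ 74 (mod 203)
5^64 ≡ 74^2 = 5476 ≡ 198 (mod 203)
5^128 ≡ 198^2 = 39204 ≡ 25 (mod 203)
202 = 128 + 64 + 8 + 2 in binary powers of 2.
So 5^202 ≡ 25 · 198 · 53 · 25 ≡ 23 (mod 203).
Since 23 ≠ 1, base 5 is a Fermat witness: 203 is composite.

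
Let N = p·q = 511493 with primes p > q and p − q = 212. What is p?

Since p = q + 212, we have 511493 = q(q + 212), so q² + 212q − 511493 = 0.
Discriminant: 212² + 4·511493 = 44944 + 2045972 = 2090916; √2090916 = 1446.
q = (−212 + 1446)/2 = 617, and p = q + 212 = 829.
Check: 617 · 829 = 511493.

829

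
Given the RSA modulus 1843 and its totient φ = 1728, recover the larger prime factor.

97

φ(n) = (p−1)(q−1) = n − (p+q) + 1, so p + q = 1843 − 1728 + 1 = 116.
p and q are the roots of t² − 116t + 1843 = 0.
Discriminant: 116² − 4·1843 = 13456 − 7372 = 6084; √6084 = 78.
q = (116 − 78)/2 = 19, p = (116 + 78)/2 = 97.
Check: 19 · 97 = 1843.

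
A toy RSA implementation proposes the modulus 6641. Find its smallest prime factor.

6641 is odd.
Digit sum 17, not divisible by 3.
Ends in 1: not divisible by 5.
7: 6641 = 7·948 + 5
11: 6641 = 11·603 + 8
13: 6641 = 13·510 + 11
17: 6641 = 17·390 + 11
19: 6641 = 19·349 + 10
23: 6641 = 23·288 + 17
29: 6641 = 29·229

29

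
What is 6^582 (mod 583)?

278

6^1 ≡ 6 (mod 583)
6^2 ≡ 6^2 = 36 ≡ 36 (mod 583)
6^4 ≡ 36^2 = 1296 ≡ 130 (mod 583)
6^8 ≡ 130^2 = 16900 ≡ 576 (mod 583)
6^16 ≡ 576^2 = 331776 ≡ 49 (mod 583)
6^32 ≡ 49^2 = 2401 ≡ 69 (mod 583)
6^64 ≡ 69^2 = 4761 ≡ 97 (mod 583)
6^128 ≡ 97^2 = 9409 ≡ 81 (mod 583)
6^256 ≡ 81^2 = 6561 ≡ 148 (mod 583)
6^512 ≡ 148^2 = 21904 ≡ 333 (mod 583)
582 = 512 + 64 + 4 + 2 in binary powers of 2.
So 6^582 ≡ 333 · 97 · 130 · 36 ≡ 278 (mod 583).
Since 278 ≠ 1, base 6 is a Fermat witness: 583 is composite.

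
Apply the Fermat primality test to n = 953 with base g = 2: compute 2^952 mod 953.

1

2^1 ≡ 2 (mod 953)
2^2 ≡ 2^2 = 4 ≡ 4 (mod 953)
2^4 ≡ 4^2 = 16 ≡ 16 (mod 953)
2^8 ≡ 16^2 = 256 ≡ 256 (mod 953)
2^16 ≡ 256^2 = 65536 ≡ 732 (mod 953)
2^32 ≡ 732^2 = 535824 ≡ 238 (mod 953)
2^64 ≡ 238^2 = 56644 ≡ 417 (mod 953)
2^128 ≡ 417^2 = 173889 ≡ 443 (mod 953)
2^256 ≡ 443^2 = 196249 ≡ 884 (mod 953)
2^512 ≡ 884^2 = 781456 ≡ 949 (mod 953)
952 = 512 + 256 + 128 + 32 + 16 + 8 in binary powers of 2.
So 2^952 ≡ 949 · 884 · 443 · 238 · 732 · 256 ≡ 1 (mod 953).
Since the result is 1, base 2 gives no evidence that 953 is composite.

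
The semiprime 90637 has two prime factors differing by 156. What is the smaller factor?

233

Since p = q + 156, we have 90637 = q(q + 156), so q² + 156q − 90637 = 0.
Discriminant: 156² + 4·90637 = 24336 + 362548 = 386884; √386884 = 622.
q = (−156 + 622)/2 = 233, and p = q + 156 = 389.
Check: 233 · 389 = 90637.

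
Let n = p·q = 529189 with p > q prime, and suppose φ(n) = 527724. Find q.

643

φ(n) = (p−1)(q−1) = n − (p+q) + 1, so p + q = 529189 − 527724 + 1 = 1466.
p and q are the roots of t² − 1466t + 529189 = 0.
Discriminant: 1466² − 4·529189 = 2149156 − 2116756 = 32400; √32400 = 180.
q = (1466 − 180)/2 = 643, p = (1466 + 180)/2 = 823.
Check: 643 · 823 = 529189.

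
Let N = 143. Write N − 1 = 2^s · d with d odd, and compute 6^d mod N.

50

143 − 1 = 142 = 2^1 · 71, so d = 71.
6^1 ≡ 6 (mod 143)
6^2 ≡ 6^2 = 36 ≡ 36 (mod 143)
6^4 ≡ 36^2 = 1296 ≡ 9 (mod 143)
6^8 ≡ 9^2 = 81 ≡ 81 (mod 143)
6^16 ≡ 81^2 = 6561 ≡ 126 (mod 143)
6^32 ≡ 126^2 = 15876 ≡ 3 (mod 143)
6^64 ≡ 3^2 = 9 ≡ 9 (mod 143)
71 = 64 + 4 + 2 + 1 in binary powers of 2.
So 6^71 ≡ 9 · 9 · 36 · 6 ≡ 50 (mod 143).
Squaring chain: 50; never reaches −1, so base 6 is a Miller–Rabin witness that 143 is composite.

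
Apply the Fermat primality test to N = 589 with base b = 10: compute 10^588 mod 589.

349

10^1 ≡ 10 (mod 589)
10^2 ≡ 10^2 = 100 ≡ 100 (mod 589)
10^4 ≡ 100^2 = 10000 ≡ 576 (mod 589)
10^8 ≡ 576^2 = 331776 ≡ 169 (mod 589)
10^16 ≡ 169^2 = 28561 ≡ 289 (mod 589)
10^32 ≡ 289^2 = 83521 ≡ 472 (mod 589)
10^64 ≡ 472^2 = 222784 ≡ 142 (mod 589)
10^128 ≡ 142^2 = 20164 ≡ 138 (mod 589)
10^256 ≡ 138^2 = 19044 ≡ 196 (mod 589)
10^512 ≡ 196^2 = 38416 ≡ 131 (mod 589)
588 = 512 + 64 + 8 + 4 in binary powers of 2.
So 10^588 ≡ 131 · 142 · 169 · 576 ≡ 349 (mod 589).
Since 349 ≠ 1, base 10 is a Fermat witness: 589 is composite.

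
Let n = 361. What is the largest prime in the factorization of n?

19

361 = 19 · 19
19 = 19 · 1
So 361 = 19^2; the largest prime factor is 19.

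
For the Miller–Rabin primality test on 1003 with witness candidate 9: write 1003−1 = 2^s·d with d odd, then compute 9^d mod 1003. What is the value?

1003 − 1 = 1002 = 2^1 · 501, so d = 501.
9^1 ≡ 9 (mod 1003)
9^2 ≡ 9^2 = 81 ≡ 81 (mod 1003)
9^4 ≡ 81^2 = 6561 ≡ 543 (mod 1003)
9^8 ≡ 543^2 = 294849 ≡ 970 (mod 1003)
9^16 ≡ 970^2 = 940900 ≡ 86 (mod 1003)
9^32 ≡ 86^2 = 7396 ≡ 375 (mod 1003)
9^64 ≡ 375^2 = 140625 ≡ 205 (mod 1003)
9^128 ≡ 205^2 = 42025 ≡ 902 (mod 1003)
9^256 ≡ 902^2 = 813604 ≡ 171 (mod 1003)
501 = 256 + 128 + 64 + 32 + 16 + 4 + 1 in binary powers of 2.
So 9^501 ≡ 171 · 902 · 205 · 375 · 86 · 543 · 9 ≡ 144 (mod 1003).
Squaring chain: 144; never reaches −1, so base 9 is a Miller–Rabin witness that 1003 is composite.

144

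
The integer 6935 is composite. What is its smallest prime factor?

5

6935 is odd.
Digit sum 23, not divisible by 3.
Ends in 5: divisible by 5.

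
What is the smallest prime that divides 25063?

25063 is odd.
Digit sum 16, not divisible by 3.
Ends in 3: not divisible by 5.
7: 25063 = 7·3580 + 3
11: 25063 = 11·2278 + 5
13: 25063 = 13·1927 + 12
17: 25063 = 17·1474 + 5
19: 25063 = 19·1319 + 2
23: 25063 = 23·1089 + 16
29: 25063 = 29·864 + 7
31: 25063 = 31·808 + 15
37: 25063 = 37·677 + 14
41: 25063 = 41·611 + 12
43: 25063 = 43·582 + 37
47: 25063 = 47·533 + 12
53: 25063 = 53·472 + 47
59: 25063 = 59·424 + 47
61: 25063 = 61·410 + 53
67: 25063 = 67·374 + 5
71: 25063 = 71·353

71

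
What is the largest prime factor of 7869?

61

7869 = 3 · 2623
2623 = 43 · 61
61 is prime.
So 7869 = 3 · 43 · 61; the largest prime factor is 61.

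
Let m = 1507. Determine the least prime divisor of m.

1507 is odd.
Digit sum 13, not divisible by 3.
Ends in 7: not divisible by 5.
7: 1507 = 7·215 + 2
11: 1507 = 11·137

11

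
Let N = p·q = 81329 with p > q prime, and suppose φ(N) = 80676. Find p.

φ(n) = (p−1)(q−1) = n − (p+q) + 1, so p + q = 81329 − 80676 + 1 = 654.
p and q are the roots of t² − 654t + 81329 = 0.
Discriminant: 654² − 4·81329 = 427716 − 325316 = 102400; √102400 = 320.
q = (654 − 320)/2 = 167, p = (654 + 320)/2 = 487.
Check: 167 · 487 = 81329.

487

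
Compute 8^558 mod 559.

8^1 ≡ 8 (mod 559)
8^2 ≡ 8^2 = 64 ≡ 64 (mod 559)
8^4 ≡ 64^2 = 4096 ≡ 183 (mod 559)
8^8 ≡ 183^2 = 33489 ≡ 508 (mod 559)
8^16 ≡ 508^2 = 258064 ≡ 365 (mod 559)
8^32 ≡ 365^2 = 133225 ≡ 183 (mod 559)
8^64 ≡ 183^2 = 33489 ≡ 508 (mod 559)
8^128 ≡ 508^2 = 258064 ≡ 365 (mod 559)
8^256 ≡ 365^2 = 133225 ≡ 183 (mod 559)
8^512 ≡ 183^2 = 33489 ≡ 508 (mod 559)
558 = 512 + 32 + 8 + 4 + 2 in binary powers of 2.
So 8^558 ≡ 508 · 183 · 508 · 183 · 64 ≡ 428 (mod 559).
Since 428 ≠ 1, base 8 is a Fermat witness: 559 is composite.

428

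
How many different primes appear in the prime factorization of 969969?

969969 = 3 · 323323
323323 = 7 · 46189
46189 = 11 · 4199
4199 = 13 · 323
323 = 17 · 19
969969 = 3 · 7 · 11 · 13 · 17 · 19, which has 6 distinct prime factors.

6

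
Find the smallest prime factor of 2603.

2603 is odd.
Digit sum 11, not divisible by 3.
Ends in 3: not divisible by 5.
7: 2603 = 7·371 + 6
11: 2603 = 11·236 + 7
13: 2603 = 13·200 + 3
17: 2603 = 17·153 + 2
19: 2603 = 19·137

19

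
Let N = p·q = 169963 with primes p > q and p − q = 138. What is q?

Since p = q + 138, we have 169963 = q(q + 138), so q² + 138q − 169963 = 0.
Discriminant: 138² + 4·169963 = 19044 + 679852 = 698896; √698896 = 836.
q = (−138 + 836)/2 = 349, and p = q + 138 = 487.
Check: 349 · 487 = 169963.

349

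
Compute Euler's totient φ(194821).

174240

Factor: 194821 = 11 · 89 · 199.
φ(194821) = (11−1) · (89−1) · (199−1) = 10 · 88 · 198 = 174240.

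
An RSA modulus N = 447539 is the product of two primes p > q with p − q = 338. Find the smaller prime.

521

Since p = q + 338, we have 447539 = q(q + 338), so q² + 338q − 447539 = 0.
Discriminant: 338² + 4·447539 = 114244 + 1790156 = 1904400; √1904400 = 1380.
q = (−338 + 1380)/2 = 521, and p = q + 338 = 859.
Check: 521 · 859 = 447539.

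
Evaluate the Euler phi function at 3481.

3422

Factor: 3481 = 59^2.
φ(3481) = 59^1·(59−1) = 3422.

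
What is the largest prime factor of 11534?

79

11534 = 2 · 5767
5767 = 73 · 79
79 is prime.
So 11534 = 2 · 73 · 79; the largest prime factor is 79.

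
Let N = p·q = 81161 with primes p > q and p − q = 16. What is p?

Since p = q + 16, we have 81161 = q(q + 16), so q² + 16q − 81161 = 0.
Discriminant: 16² + 4·81161 = 256 + 324644 = 324900; √324900 = 570.
q = (−16 + 570)/2 = 277, and p = q + 16 = 293.
Check: 277 · 293 = 81161.

293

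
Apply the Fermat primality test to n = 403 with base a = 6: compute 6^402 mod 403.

311

6^1 ≡ 6 (mod 403)
6^2 ≡ 6^2 = 36 ≡ 36 (mod 403)
6^4 ≡ 36^2 = 1296 ≡ 87 (mod 403)
6^8 ≡ 87^2 = 7569 ≡ 315 (mod 403)
6^16 ≡ 315^2 = 99225 ≡ 87 (mod 403)
6^32 ≡ 87^2 = 7569 ≡ 315 (mod 403)
6^64 ≡ 315^2 = 99225 ≡ 87 (mod 403)
6^128 ≡ 87^2 = 7569 ≡ 315 (mod 403)
6^256 ≡ 315^2 = 99225 ≡ 87 (mod 403)
402 = 256 + 128 + 16 + 2 in binary powers of 2.
So 6^402 ≡ 87 · 315 · 87 · 36 ≡ 311 (mod 403).
Since 311 ≠ 1, base 6 is a Fermat witness: 403 is composite.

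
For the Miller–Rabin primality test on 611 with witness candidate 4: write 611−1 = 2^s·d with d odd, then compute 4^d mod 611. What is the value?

101

611 − 1 = 610 = 2^1 · 305, so d = 305.
4^1 ≡ 4 (mod 611)
4^2 ≡ 4^2 = 16 ≡ 16 (mod 611)
4^4 ≡ 16^2 = 256 ≡ 256 (mod 611)
4^8 ≡ 256^2 = 65536 ≡ 159 (mod 611)
4^16 ≡ 159^2 = 25281 ≡ 230 (mod 611)
4^32 ≡ 230^2 = 52900 ≡ 354 (mod 611)
4^64 ≡ 354^2 = 125316 ≡ 61 (mod 611)
4^128 ≡ 61^2 = 3721 ≡ 55 (mod 611)
4^256 ≡ 55^2 = 3025 ≡ 581 (mod 611)
305 = 256 + 32 + 16 + 1 in binary powers of 2.
So 4^305 ≡ 581 · 354 · 230 · 4 ≡ 101 (mod 611).
Squaring chain: 101; never reaches −1, so base 4 is a Miller–Rabin witness that 611 is composite.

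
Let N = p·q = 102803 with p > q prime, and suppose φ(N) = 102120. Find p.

461

φ(n) = (p−1)(q−1) = n − (p+q) + 1, so p + q = 102803 − 102120 + 1 = 684.
p and q are the roots of t² − 684t + 102803 = 0.
Discriminant: 684² − 4·102803 = 467856 − 411212 = 56644; √56644 = 238.
q = (684 − 238)/2 = 223, p = (684 + 238)/2 = 461.
Check: 223 · 461 = 102803.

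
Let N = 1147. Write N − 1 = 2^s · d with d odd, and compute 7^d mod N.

1147 − 1 = 1146 = 2^1 · 573, so d = 573.
7^1 ≡ 7 (mod 1147)
7^2 ≡ 7^2 = 49 ≡ 49 (mod 1147)
7^4 ≡ 49^2 = 2401 ≡ 107 (mod 1147)
7^8 ≡ 107^2 = 11449 ≡ 1126 (mod 1147)
7^16 ≡ 1126^2 = 1267876 ≡ 441 (mod 1147)
7^32 ≡ 441^2 = 194481 ≡ 638 (mod 1147)
7^64 ≡ 638^2 = 407044 ≡ 1006 (mod 1147)
7^128 ≡ 1006^2 = 1012036 ≡ 382 (mod 1147)
7^256 ≡ 382^2 = 145924 ≡ 255 (mod 1147)
7^512 ≡ 255^2 = 65025 ≡ 793 (mod 1147)
573 = 512 + 32 + 16 + 8 + 4 + 1 in binary powers of 2.
So 7^573 ≡ 793 · 638 · 441 · 1126 · 107 · 7 ≡ 1025 (mod 1147).
Squaring chain: 1025; never reaches −1, so base 7 is a Miller–Rabin witness that 1147 is composite.

1025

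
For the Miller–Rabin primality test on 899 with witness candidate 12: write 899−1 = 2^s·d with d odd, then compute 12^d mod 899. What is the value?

447

899 − 1 = 898 = 2^1 · 449, so d = 449.
12^1 ≡ 12 (mod 899)
12^2 ≡ 12^2 = 144 ≡ 144 (mod 899)
12^4 ≡ 144^2 = 20736 ≡ 59 (mod 899)
12^8 ≡ 59^2 = 3481 ≡ 784 (mod 899)
12^16 ≡ 784^2 = 614656 ≡ 639 (mod 899)
12^32 ≡ 639^2 = 408321 ≡ 175 (mod 899)
12^64 ≡ 175^2 = 30625 ≡ 59 (mod 899)
12^128 ≡ 59^2 = 3481 ≡ 784 (mod 899)
12^256 ≡ 784^2 = 614656 ≡ 639 (mod 899)
449 = 256 + 128 + 64 + 1 in binary powers of 2.
So 12^449 ≡ 639 · 784 · 59 · 12 ≡ 447 (mod 899).
Squaring chain: 447; never reaches −1, so base 12 is a Miller–Rabin witness that 899 is composite.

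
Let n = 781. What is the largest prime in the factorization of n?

71

781 = 11 · 71
71 is prime.
So 781 = 11 · 71; the largest prime factor is 71.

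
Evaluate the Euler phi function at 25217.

Factor: 25217 = 151 · 167.
φ(25217) = (151−1) · (167−1) = 150 · 166 = 24900.

24900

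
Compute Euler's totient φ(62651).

Factor: 62651 = 31 · 43 · 47.
φ(62651) = (31−1) · (43−1) · (47−1) = 30 · 42 · 46 = 57960.

57960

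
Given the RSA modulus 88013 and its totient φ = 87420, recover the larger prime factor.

φ(n) = (p−1)(q−1) = n − (p+q) + 1, so p + q = 88013 − 87420 + 1 = 594.
p and q are the roots of t² − 594t + 88013 = 0.
Discriminant: 594² − 4·88013 = 352836 − 352052 = 784; √784 = 28.
q = (594 − 28)/2 = 283, p = (594 + 28)/2 = 311.
Check: 283 · 311 = 88013.

311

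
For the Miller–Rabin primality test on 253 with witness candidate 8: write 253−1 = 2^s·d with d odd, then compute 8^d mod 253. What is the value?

50

253 − 1 = 252 = 2^2 · 63, so d = 63.
8^1 ≡ 8 (mod 253)
8^2 ≡ 8^2 = 64 ≡ 64 (mod 253)
8^4 ≡ 64^2 = 4096 ≡ 48 (mod 253)
8^8 ≡ 48^2 = 2304 ≡ 27 (mod 253)
8^16 ≡ 27^2 = 729 ≡ 223 (mod 253)
8^32 ≡ 223^2 = 49729 ≡ 141 (mod 253)
63 = 32 + 16 + 8 + 4 + 2 + 1 in binary powers of 2.
So 8^63 ≡ 141 · 223 · 27 · 48 · 64 · 8 ≡ 50 (mod 253).
Squaring chain: 50 → 223; never reaches −1, so base 8 is a Miller–Rabin witness that 253 is composite.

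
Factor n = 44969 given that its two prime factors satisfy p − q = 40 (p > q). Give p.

Since p = q + 40, we have 44969 = q(q + 40), so q² + 40q − 44969 = 0.
Discriminant: 40² + 4·44969 = 1600 + 179876 = 181476; √181476 = 426.
q = (−40 + 426)/2 = 193, and p = q + 40 = 233.
Check: 193 · 233 = 44969.

233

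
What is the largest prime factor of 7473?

7473 = 3 · 2491
2491 = 47 · 53
53 is prime.
So 7473 = 3 · 47 · 53; the largest prime factor is 53.

53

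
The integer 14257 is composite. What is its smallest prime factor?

53

14257 is odd.
Digit sum 19, not divisible by 3.
Ends in 7: not divisible by 5.
7: 14257 = 7·2036 + 5
11: 14257 = 11·1296 + 1
13: 14257 = 13·1096 + 9
17: 14257 = 17·838 + 11
19: 14257 = 19·750 + 7
23: 14257 = 23·619 + 20
29: 14257 = 29·491 + 18
31: 14257 = 31·459 + 28
37: 14257 = 37·385 + 12
41: 14257 = 41·347 + 30
43: 14257 = 43·331 + 24
47: 14257 = 47·303 + 16
53: 14257 = 53·269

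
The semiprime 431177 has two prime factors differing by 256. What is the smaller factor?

541

Since p = q + 256, we have 431177 = q(q + 256), so q² + 256q − 431177 = 0.
Discriminant: 256² + 4·431177 = 65536 + 1724708 = 1790244; √1790244 = 1338.
q = (−256 + 1338)/2 = 541, and p = q + 256 = 797.
Check: 541 · 797 = 431177.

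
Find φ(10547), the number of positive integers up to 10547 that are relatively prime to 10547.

Factor: 10547 = 53 · 199.
φ(10547) = (53−1) · (199−1) = 52 · 198 = 10296.

10296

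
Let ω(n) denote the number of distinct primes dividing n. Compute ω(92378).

5

92378 = 2 · 46189
46189 = 11 · 4199
4199 = 13 · 323
323 = 17 · 19
92378 = 2 · 11 · 13 · 17 · 19, which has 5 distinct prime factors.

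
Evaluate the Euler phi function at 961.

930

Factor: 961 = 31^2.
φ(961) = 31^1·(31−1) = 930.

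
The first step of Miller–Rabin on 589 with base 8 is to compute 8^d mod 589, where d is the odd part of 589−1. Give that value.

436

589 − 1 = 588 = 2^2 · 147, so d = 147.
8^1 ≡ 8 (mod 589)
8^2 ≡ 8^2 = 64 ≡ 64 (mod 589)
8^4 ≡ 64^2 = 4096 ≡ 562 (mod 589)
8^8 ≡ 562^2 = 315844 ≡ 140 (mod 589)
8^16 ≡ 140^2 = 19600 ≡ 163 (mod 589)
8^32 ≡ 163^2 = 26569 ≡ 64 (mod 589)
8^64 ≡ 64^2 = 4096 ≡ 562 (mod 589)
8^128 ≡ 562^2 = 315844 ≡ 140 (mod 589)
147 = 128 + 16 + 2 + 1 in binary powers of 2.
So 8^147 ≡ 140 · 163 · 64 · 8 ≡ 436 (mod 589).
Squaring chain: 436 → 438; never reaches −1, so base 8 is a Miller–Rabin witness that 589 is composite.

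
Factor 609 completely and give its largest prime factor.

29

609 = 3 · 203
203 = 7 · 29
29 is prime.
So 609 = 3 · 7 · 29; the largest prime factor is 29.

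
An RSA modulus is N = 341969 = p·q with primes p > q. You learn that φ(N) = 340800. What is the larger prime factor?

φ(n) = (p−1)(q−1) = n − (p+q) + 1, so p + q = 341969 − 340800 + 1 = 1170.
p and q are the roots of t² − 1170t + 341969 = 0.
Discriminant: 1170² − 4·341969 = 1368900 − 1367876 = 1024; √1024 = 32.
q = (1170 − 32)/2 = 569, p = (1170 + 32)/2 = 601.
Check: 569 · 601 = 341969.

601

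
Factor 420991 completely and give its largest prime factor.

420991 = 73 · 5767
5767 = 73 · 79
79 is prime.
So 420991 = 73^2 · 79; the largest prime factor is 79.

79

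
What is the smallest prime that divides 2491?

47

2491 is odd.
Digit sum 16, not divisible by 3.
Ends in 1: not divisible by 5.
7: 2491 = 7·355 + 6
11: 2491 = 11·226 + 5
13: 2491 = 13·191 + 8
17: 2491 = 17·146 + 9
19: 2491 = 19·131 + 2
23: 2491 = 23·108 + 7
29: 2491 = 29·85 + 26
31: 2491 = 31·80 + 11
37: 2491 = 37·67 + 12
41: 2491 = 41·60 + 31
43: 2491 = 43·57 + 40
47: 2491 = 47·53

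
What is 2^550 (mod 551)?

2^1 ≡ 2 (mod 551)
2^2 ≡ 2^2 = 4 ≡ 4 (mod 551)
2^4 ≡ 4^2 = 16 ≡ 16 (mod 551)
2^8 ≡ 16^2 = 256 ≡ 256 (mod 551)
2^16 ≡ 256^2 = 65536 ≡ 518 (mod 551)
2^32 ≡ 518^2 = 268324 ≡ 538 (mod 551)
2^64 ≡ 538^2 = 289444 ≡ 169 (mod 551)
2^128 ≡ 169^2 = 28561 ≡ 460 (mod 551)
2^256 ≡ 460^2 = 211600 ≡ 16 (mod 551)
2^512 ≡ 16^2 = 256 ≡ 256 (mod 551)
550 = 512 + 32 + 4 + 2 in binary powers of 2.
So 2^550 ≡ 256 · 538 · 16 · 4 ≡ 245 (mod 551).
Since 245 ≠ 1, base 2 is a Fermat witness: 551 is composite.

245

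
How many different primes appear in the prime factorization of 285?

3

285 = 3 · 95
95 = 5 · 19
285 = 3 · 5 · 19, which has 3 distinct prime factors.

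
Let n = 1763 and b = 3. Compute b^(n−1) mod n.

3^1 ≡ 3 (mod 1763)
3^2 ≡ 3^2 = 9 ≡ 9 (mod 1763)
3^4 ≡ 9^2 = 81 ≡ 81 (mod 1763)
3^8 ≡ 81^2 = 6561 ≡ 1272 (mod 1763)
3^16 ≡ 1272^2 = 1617984 ≡ 1313 (mod 1763)
3^32 ≡ 1313^2 = 1723969 ≡ 1518 (mod 1763)
3^64 ≡ 1518^2 = 2304324 ≡ 83 (mod 1763)
3^128 ≡ 83^2 = 6889 ≡ 1600 (mod 1763)
3^256 ≡ 1600^2 = 2560000 ≡ 124 (mod 1763)
3^512 ≡ 124^2 = 15376 ≡ 1272 (mod 1763)
3^1024 ≡ 1272^2 = 1617984 ≡ 1313 (mod 1763)
1762 = 1024 + 512 + 128 + 64 + 32 + 2 in binary powers of 2.
So 3^1762 ≡ 1313 · 1272 · 1600 · 83 · 1518 · 9 ≡ 583 (mod 1763).
Since 583 ≠ 1, base 3 is a Fermat witness: 1763 is composite.

583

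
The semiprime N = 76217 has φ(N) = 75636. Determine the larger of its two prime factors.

φ(n) = (p−1)(q−1) = n − (p+q) + 1, so p + q = 76217 − 75636 + 1 = 582.
p and q are the roots of t² − 582t + 76217 = 0.
Discriminant: 582² − 4·76217 = 338724 − 304868 = 33856; √33856 = 184.
q = (582 − 184)/2 = 199, p = (582 + 184)/2 = 383.
Check: 199 · 383 = 76217.

383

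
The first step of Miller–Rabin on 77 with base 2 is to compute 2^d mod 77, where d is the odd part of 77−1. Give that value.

77 − 1 = 76 = 2^2 · 19, so d = 19.
2^1 ≡ 2 (mod 77)
2^2 ≡ 2^2 = 4 ≡ 4 (mod 77)
2^4 ≡ 4^2 = 16 ≡ 16 (mod 77)
2^8 ≡ 16^2 = 256 ≡ 25 (mod 77)
2^16 ≡ 25^2 = 625 ≡ 9 (mod 77)
19 = 16 + 2 + 1 in binary powers of 2.
So 2^19 ≡ 9 · 4 · 2 ≡ 72 (mod 77).
Squaring chain: 72 → 25; never reaches −1, so base 2 is a Miller–Rabin witness that 77 is composite.

72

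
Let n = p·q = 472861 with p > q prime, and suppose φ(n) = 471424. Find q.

509

φ(n) = (p−1)(q−1) = n − (p+q) + 1, so p + q = 472861 − 471424 + 1 = 1438.
p and q are the roots of t² − 1438t + 472861 = 0.
Discriminant: 1438² − 4·472861 = 2067844 − 1891444 = 176400; √176400 = 420.
q = (1438 − 420)/2 = 509, p = (1438 + 420)/2 = 929.
Check: 509 · 929 = 472861.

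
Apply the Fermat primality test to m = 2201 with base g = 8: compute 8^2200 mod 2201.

8^1 ≡ 8 (mod 2201)
8^2 ≡ 8^2 = 64 ≡ 64 (mod 2201)
8^4 ≡ 64^2 = 4096 ≡ 1895 (mod 2201)
8^8 ≡ 1895^2 = 3591025 ≡ 1194 (mod 2201)
8^16 ≡ 1194^2 = 1425636 ≡ 1589 (mod 2201)
8^32 ≡ 1589^2 = 2524921 ≡ 374 (mod 2201)
8^64 ≡ 374^2 = 139876 ≡ 1213 (mod 2201)
8^128 ≡ 1213^2 = 1471369 ≡ 1101 (mod 2201)
8^256 ≡ 1101^2 = 1212201 ≡ 1651 (mod 2201)
8^512 ≡ 1651^2 = 2725801 ≡ 963 (mod 2201)
8^1024 ≡ 963^2 = 927369 ≡ 748 (mod 2201)
8^2048 ≡ 748^2 = 559504 ≡ 450 (mod 2201)
2200 = 2048 + 128 + 16 + 8 in binary powers of 2.
So 8^2200 ≡ 450 · 1101 · 1589 · 1194 ≡ 900 (mod 2201).
Since 900 ≠ 1, base 8 is a Fermat witness: 2201 is composite.

900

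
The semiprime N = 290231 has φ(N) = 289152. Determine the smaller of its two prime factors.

φ(n) = (p−1)(q−1) = n − (p+q) + 1, so p + q = 290231 − 289152 + 1 = 1080.
p and q are the roots of t² − 1080t + 290231 = 0.
Discriminant: 1080² − 4·290231 = 1166400 − 1160924 = 5476; √5476 = 74.
q = (1080 − 74)/2 = 503, p = (1080 + 74)/2 = 577.
Check: 503 · 577 = 290231.

503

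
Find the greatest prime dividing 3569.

83

3569 = 43 · 83
83 is prime.
So 3569 = 43 · 83; the largest prime factor is 83.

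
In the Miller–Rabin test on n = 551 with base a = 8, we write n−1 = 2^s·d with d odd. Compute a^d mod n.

551 − 1 = 550 = 2^1 · 275, so d = 275.
8^1 ≡ 8 (mod 551)
8^2 ≡ 8^2 = 64 ≡ 64 (mod 551)
8^4 ≡ 64^2 = 4096 ≡ 239 (mod 551)
8^8 ≡ 239^2 = 57121 ≡ 368 (mod 551)
8^16 ≡ 368^2 = 135424 ≡ 429 (mod 551)
8^32 ≡ 429^2 = 184041 ≡ 7 (mod 551)
8^64 ≡ 7^2 = 49 ≡ 49 (mod 551)
8^128 ≡ 49^2 = 2401 ≡ 197 (mod 551)
8^256 ≡ 197^2 = 38809 ≡ 239 (mod 551)
275 = 256 + 16 + 2 + 1 in binary powers of 2.
So 8^275 ≡ 239 · 429 · 64 · 8 ≡ 449 (mod 551).
Squaring chain: 449; never reaches −1, so base 8 is a Miller–Rabin witness that 551 is composite.

449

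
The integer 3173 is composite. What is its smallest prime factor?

19

3173 is odd.
Digit sum 14, not divisible by 3.
Ends in 3: not divisible by 5.
7: 3173 = 7·453 + 2
11: 3173 = 11·288 + 5
13: 3173 = 13·244 + 1
17: 3173 = 17·186 + 11
19: 3173 = 19·167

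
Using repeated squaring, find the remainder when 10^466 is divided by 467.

1

10^1 ≡ 10 (mod 467)
10^2 ≡ 10^2 = 100 ≡ 100 (mod 467)
10^4 ≡ 100^2 = 10000 ≡ 193 (mod 467)
10^8 ≡ 193^2 = 37249 ≡ 356 (mod 467)
10^16 ≡ 356^2 = 126736 ≡ 179 (mod 467)
10^32 ≡ 179^2 = 32041 ≡ 285 (mod 467)
10^64 ≡ 285^2 = 81225 ≡ 434 (mod 467)
10^128 ≡ 434^2 = 188356 ≡ 155 (mod 467)
10^256 ≡ 155^2 = 24025 ≡ 208 (mod 467)
466 = 256 + 128 + 64 + 16 + 2 in binary powers of 2.
So 10^466 ≡ 208 · 155 · 434 · 179 · 100 ≡ 1 (mod 467).
Since the result is 1, base 10 gives no evidence that 467 is composite.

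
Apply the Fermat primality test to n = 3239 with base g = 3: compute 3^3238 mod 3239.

3^1 ≡ 3 (mod 3239)
3^2 ≡ 3^2 = 9 ≡ 9 (mod 3239)
3^4 ≡ 9^2 = 81 ≡ 81 (mod 3239)
3^8 ≡ 81^2 = 6561 ≡ 83 (mod 3239)
3^16 ≡ 83^2 = 6889 ≡ 411 (mod 3239)
3^32 ≡ 411^2 = 168921 ≡ 493 (mod 3239)
3^64 ≡ 493^2 = 243049 ≡ 124 (mod 3239)
3^128 ≡ 124^2 = 15376 ≡ 2420 (mod 3239)
3^256 ≡ 2420^2 = 5856400 ≡ 288 (mod 3239)
3^512 ≡ 288^2 = 82944 ≡ 1969 (mod 3239)
3^1024 ≡ 1969^2 = 3876961 ≡ 3117 (mod 3239)
3^2048 ≡ 3117^2 = 9715689 ≡ 1928 (mod 3239)
3238 = 2048 + 1024 + 128 + 32 + 4 + 2 in binary powers of 2.
So 3^3238 ≡ 1928 · 3117 · 2420 · 493 · 81 · 9 ≡ 155 (mod 3239).
Since 155 ≠ 1, base 3 is a Fermat witness: 3239 is composite.

155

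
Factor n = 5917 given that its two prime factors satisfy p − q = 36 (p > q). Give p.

Since p = q + 36, we have 5917 = q(q + 36), so q² + 36q − 5917 = 0.
Discriminant: 36² + 4·5917 = 1296 + 23668 = 24964; √24964 = 158.
q = (−36 + 158)/2 = 61, and p = q + 36 = 97.
Check: 61 · 97 = 5917.

97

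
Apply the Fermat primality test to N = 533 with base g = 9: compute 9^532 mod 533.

165

9^1 ≡ 9 (mod 533)
9^2 ≡ 9^2 = 81 ≡ 81 (mod 533)
9^4 ≡ 81^2 = 6561 ≡ 165 (mod 533)
9^8 ≡ 165^2 = 27225 ≡ 42 (mod 533)
9^16 ≡ 42^2 = 1764 ≡ 165 (mod 533)
9^32 ≡ 165^2 = 27225 ≡ 42 (mod 533)
9^64 ≡ 42^2 = 1764 ≡ 165 (mod 533)
9^128 ≡ 165^2 = 27225 ≡ 42 (mod 533)
9^256 ≡ 42^2 = 1764 ≡ 165 (mod 533)
9^512 ≡ 165^2 = 27225 ≡ 42 (mod 533)
532 = 512 + 16 + 4 in binary powers of 2.
So 9^532 ≡ 42 · 165 · 165 ≡ 165 (mod 533).
Since 165 ≠ 1, base 9 is a Fermat witness: 533 is composite.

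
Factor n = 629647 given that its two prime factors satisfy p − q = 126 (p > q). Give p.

Since p = q + 126, we have 629647 = q(q + 126), so q² + 126q − 629647 = 0.
Discriminant: 126² + 4·629647 = 15876 + 2518588 = 2534464; √2534464 = 1592.
q = (−126 + 1592)/2 = 733, and p = q + 126 = 859.
Check: 733 · 859 = 629647.

859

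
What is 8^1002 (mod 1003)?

8^1 ≡ 8 (mod 1003)
8^2 ≡ 8^2 = 64 ≡ 64 (mod 1003)
8^4 ≡ 64^2 = 4096 ≡ 84 (mod 1003)
8^8 ≡ 84^2 = 7056 ≡ 35 (mod 1003)
8^16 ≡ 35^2 = 1225 ≡ 222 (mod 1003)
8^32 ≡ 222^2 = 49284 ≡ 137 (mod 1003)
8^64 ≡ 137^2 = 18769 ≡ 715 (mod 1003)
8^128 ≡ 715^2 = 511225 ≡ 698 (mod 1003)
8^256 ≡ 698^2 = 487204 ≡ 749 (mod 1003)
8^512 ≡ 749^2 = 561001 ≡ 324 (mod 1003)
1002 = 512 + 256 + 128 + 64 + 32 + 8 + 2 in binary powers of 2.
So 8^1002 ≡ 324 · 749 · 698 · 715 · 137 · 35 · 64 ≡ 812 (mod 1003).
Since 812 ≠ 1, base 8 is a Fermat witness: 1003 is composite.

812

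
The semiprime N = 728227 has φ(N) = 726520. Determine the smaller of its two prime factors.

φ(n) = (p−1)(q−1) = n − (p+q) + 1, so p + q = 728227 − 726520 + 1 = 1708.
p and q are the roots of t² − 1708t + 728227 = 0.
Discriminant: 1708² − 4·728227 = 2917264 − 2912908 = 4356; √4356 = 66.
q = (1708 − 66)/2 = 821, p = (1708 + 66)/2 = 887.
Check: 821 · 887 = 728227.

821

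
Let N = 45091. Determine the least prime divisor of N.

67

45091 is odd.
Digit sum 19, not divisible by 3.
Ends in 1: not divisible by 5.
7: 45091 = 7·6441 + 4
11: 45091 = 11·4099 + 2
13: 45091 = 13·3468 + 7
17: 45091 = 17·2652 + 7
19: 45091 = 19·2373 + 4
23: 45091 = 23·1960 + 11
29: 45091 = 29·1554 + 25
31: 45091 = 31·1454 + 17
37: 45091 = 37·1218 + 25
41: 45091 = 41·1099 + 32
43: 45091 = 43·1048 + 27
47: 45091 = 47·959 + 18
53: 45091 = 53·850 + 41
59: 45091 = 59·764 + 15
61: 45091 = 61·739 + 12
67: 45091 = 67·673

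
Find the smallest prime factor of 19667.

71

19667 is odd.
Digit sum 29, not divisible by 3.
Ends in 7: not divisible by 5.
7: 19667 = 7·2809 + 4
11: 19667 = 11·1787 + 10
13: 19667 = 13·1512 + 11
17: 19667 = 17·1156 + 15
19: 19667 = 19·1035 + 2
23: 19667 = 23·855 + 2
29: 19667 = 29·678 + 5
31: 19667 = 31·634 + 13
37: 19667 = 37·531 + 20
41: 19667 = 41·479 + 28
43: 19667 = 43·457 + 16
47: 19667 = 47·418 + 21
53: 19667 = 53·371 + 4
59: 19667 = 59·333 + 20
61: 19667 = 61·322 + 25
67: 19667 = 67·293 + 36
71: 19667 = 71·277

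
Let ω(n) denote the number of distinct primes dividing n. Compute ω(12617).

12617 = 11 · 1147
1147 = 31 · 37
12617 = 11 · 31 · 37, which has 3 distinct prime factors.

3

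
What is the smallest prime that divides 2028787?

53

2028787 is odd.
Digit sum 34, not divisible by 3.
Ends in 7: not divisible by 5.
7: 2028787 = 7·289826 + 5
11: 2028787 = 11·184435 + 2
13: 2028787 = 13·156060 + 7
17: 2028787 = 17·119340 + 7
19: 2028787 = 19·106778 + 5
23: 2028787 = 23·88208 + 3
29: 2028787 = 29·69958 + 5
31: 2028787 = 31·65444 + 23
37: 2028787 = 37·54832 + 3
41: 2028787 = 41·49482 + 25
43: 2028787 = 43·47181 + 4
47: 2028787 = 47·43165 + 32
53: 2028787 = 53·38279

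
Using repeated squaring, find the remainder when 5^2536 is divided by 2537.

1975

5^1 ≡ 5 (mod 2537)
5^2 ≡ 5^2 = 25 ≡ 25 (mod 2537)
5^4 ≡ 25^2 = 625 ≡ 625 (mod 2537)
5^8 ≡ 625^2 = 390625 ≡ 2464 (mod 2537)
5^16 ≡ 2464^2 = 6071296 ≡ 255 (mod 2537)
5^32 ≡ 255^2 = 65025 ≡ 1600 (mod 2537)
5^64 ≡ 1600^2 = 2560000 ≡ 167 (mod 2537)
5^128 ≡ 167^2 = 27889 ≡ 2519 (mod 2537)
5^256 ≡ 2519^2 = 6345361 ≡ 324 (mod 2537)
5^512 ≡ 324^2 = 104976 ≡ 959 (mod 2537)
5^1024 ≡ 959^2 = 919681 ≡ 1287 (mod 2537)
5^2048 ≡ 1287^2 = 1656369 ≡ 2245 (mod 2537)
2536 = 2048 + 256 + 128 + 64 + 32 + 8 in binary powers of 2.
So 5^2536 ≡ 2245 · 324 · 2519 · 167 · 1600 · 2464 ≡ 1975 (mod 2537).
Since 1975 ≠ 1, base 5 is a Fermat witness: 2537 is composite.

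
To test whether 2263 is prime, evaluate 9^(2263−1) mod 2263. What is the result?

1242

9^1 ≡ 9 (mod 2263)
9^2 ≡ 9^2 = 81 ≡ 81 (mod 2263)
9^4 ≡ 81^2 = 6561 ≡ 2035 (mod 2263)
9^8 ≡ 2035^2 = 4141225 ≡ 2198 (mod 2263)
9^16 ≡ 2198^2 = 4831204 ≡ 1962 (mod 2263)
9^32 ≡ 1962^2 = 3849444 ≡ 81 (mod 2263)
9^64 ≡ 81^2 = 6561 ≡ 2035 (mod 2263)
9^128 ≡ 2035^2 = 4141225 ≡ 2198 (mod 2263)
9^256 ≡ 2198^2 = 4831204 ≡ 1962 (mod 2263)
9^512 ≡ 1962^2 = 3849444 ≡ 81 (mod 2263)
9^1024 ≡ 81^2 = 6561 ≡ 2035 (mod 2263)
9^2048 ≡ 2035^2 = 4141225 ≡ 2198 (mod 2263)
2262 = 2048 + 128 + 64 + 16 + 4 + 2 in binary powers of 2.
So 9^2262 ≡ 2198 · 2198 · 2035 · 1962 · 2035 · 81 ≡ 1242 (mod 2263).
Since 1242 ≠ 1, base 9 is a Fermat witness: 2263 is composite.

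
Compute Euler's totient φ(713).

Factor: 713 = 23 · 31.
φ(713) = (23−1) · (31−1) = 22 · 30 = 660.

660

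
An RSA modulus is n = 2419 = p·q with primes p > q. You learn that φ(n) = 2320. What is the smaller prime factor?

41

φ(n) = (p−1)(q−1) = n − (p+q) + 1, so p + q = 2419 − 2320 + 1 = 100.
p and q are the roots of t² − 100t + 2419 = 0.
Discriminant: 100² − 4·2419 = 10000 − 9676 = 324; √324 = 18.
q = (100 − 18)/2 = 41, p = (100 + 18)/2 = 59.
Check: 41 · 59 = 2419.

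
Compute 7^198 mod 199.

1

7^1 ≡ 7 (mod 199)
7^2 ≡ 7^2 = 49 ≡ 49 (mod 199)
7^4 ≡ 49^2 = 2401 ≡ 13 (mod 199)
7^8 ≡ 13^2 = 169 ≡ 169 (mod 199)
7^16 ≡ 169^2 = 28561 ≡ 104 (mod 199)
7^32 ≡ 104^2 = 10816 ≡ 70 (mod 199)
7^64 ≡ 70^2 = 4900 ≡ 124 (mod 199)
7^128 ≡ 124^2 = 15376 ≡ 53 (mod 199)
198 = 128 + 64 + 4 + 2 in binary powers of 2.
So 7^198 ≡ 53 · 124 · 13 · 49 ≡ 1 (mod 199).
Since the result is 1, base 7 gives no evidence that 199 is composite.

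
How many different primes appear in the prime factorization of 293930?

293930 = 2 · 146965
146965 = 5 · 29393
29393 = 7 · 4199
4199 = 13 · 323
323 = 17 · 19
293930 = 2 · 5 · 7 · 13 · 17 · 19, which has 6 distinct prime factors.

6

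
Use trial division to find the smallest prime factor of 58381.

58381 is odd.
Digit sum 25, not divisible by 3.
Ends in 1: not divisible by 5.
7: 58381 = 7·8340 + 1
11: 58381 = 11·5307 + 4
13: 58381 = 13·4490 + 11
17: 58381 = 17·3434 + 3
19: 58381 = 19·3072 + 13
23: 58381 = 23·2538 + 7
29: 58381 = 29·2013 + 4
31: 58381 = 31·1883 + 8
37: 58381 = 37·1577 + 32
41: 58381 = 41·1423 + 38
43: 58381 = 43·1357 + 30
47: 58381 = 47·1242 + 7
53: 58381 = 53·1101 + 28
59: 58381 = 59·989 + 30
61: 58381 = 61·957 + 4
67: 58381 = 67·871 + 24
71: 58381 = 71·822 + 19
73: 58381 = 73·799 + 54
79: 58381 = 79·739

79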